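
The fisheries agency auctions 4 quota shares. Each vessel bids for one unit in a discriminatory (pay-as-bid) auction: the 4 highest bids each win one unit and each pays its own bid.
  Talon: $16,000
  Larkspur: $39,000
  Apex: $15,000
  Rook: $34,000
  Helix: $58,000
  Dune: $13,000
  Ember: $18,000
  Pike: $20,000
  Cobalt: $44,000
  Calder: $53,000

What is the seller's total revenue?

Total revenue: $194,000

Ordering the bids: 58,000 (Helix), 53,000 (Calder), 44,000 (Cobalt), 39,000 (Larkspur), 34,000 (Rook), 20,000 (Pike), …
Top 4: Helix, Calder, Cobalt, Larkspur.
Total revenue = 58,000 + 53,000 + 44,000 + 39,000 = $194,000.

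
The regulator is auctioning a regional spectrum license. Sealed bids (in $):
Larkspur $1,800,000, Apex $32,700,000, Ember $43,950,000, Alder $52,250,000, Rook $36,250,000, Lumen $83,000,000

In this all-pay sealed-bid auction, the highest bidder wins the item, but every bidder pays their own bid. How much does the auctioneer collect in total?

Sorting bids: 83,000,000 (Lumen) > 52,250,000 (Alder) > 43,950,000 (Ember) > 36,250,000 (Rook) > 32,700,000 (Apex) > 1,800,000 (Larkspur)
Every bidder forfeits their bid regardless of winning.
Revenue = 1,800,000 + 32,700,000 + 43,950,000 + 52,250,000 + 36,250,000 + 83,000,000 = $249,950,000.

Total revenue: $249,950,000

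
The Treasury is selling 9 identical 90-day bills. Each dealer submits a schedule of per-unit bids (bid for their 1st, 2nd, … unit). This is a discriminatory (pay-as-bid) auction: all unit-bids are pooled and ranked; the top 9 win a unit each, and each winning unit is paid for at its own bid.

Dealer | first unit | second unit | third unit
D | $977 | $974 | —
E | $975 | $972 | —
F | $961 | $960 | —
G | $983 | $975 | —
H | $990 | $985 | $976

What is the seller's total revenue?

Pooled unit-bids ranked (top 9): 990 (H-1), 985 (H-2), 983 (G-1), 977 (D-1), 976 (H-3), 975 (E-1), 975 (G-2), 974 (D-2), 972 (E-2)
Next rejected bid: $961 (not a price — pay-as-bid).
Each winning unit pays its own bid.
Revenue = 990 + 985 + 983 + 977 + 976 + 975 + 975 + 974 + 972 = $8,807.

Total revenue: $8,807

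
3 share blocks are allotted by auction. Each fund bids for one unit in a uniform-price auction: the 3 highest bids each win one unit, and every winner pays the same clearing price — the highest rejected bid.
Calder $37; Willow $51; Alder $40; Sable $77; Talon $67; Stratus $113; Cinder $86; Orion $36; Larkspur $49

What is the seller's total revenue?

Sorting: 113 (Stratus), 86 (Cinder), 77 (Sable), 67 (Talon), 51 (Willow), …
Top 3: Stratus, Cinder, Sable.
First losing bid is Talon's $67, which sets the uniform price.
Total revenue = 3 × $67 = $201.

Total revenue: $201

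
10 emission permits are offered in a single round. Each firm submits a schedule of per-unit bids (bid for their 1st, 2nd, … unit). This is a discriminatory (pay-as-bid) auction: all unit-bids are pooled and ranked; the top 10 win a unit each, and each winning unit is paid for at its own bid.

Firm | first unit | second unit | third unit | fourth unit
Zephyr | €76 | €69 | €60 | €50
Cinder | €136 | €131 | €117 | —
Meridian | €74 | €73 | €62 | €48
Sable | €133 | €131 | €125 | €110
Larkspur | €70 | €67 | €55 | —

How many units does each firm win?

Merging the schedules and taking the best 10: 136 (Cinder-1), 133 (Sable-1), 131 (Cinder-2), 131 (Sable-2), 125 (Sable-3), 117 (Cinder-3), 110 (Sable-4), 76 (Zephyr-1), 74 (Meridian-1), 73 (Meridian-2)
Next rejected bid: €70 (not a price — pay-as-bid).
Allocation: Cinder 3, Meridian 2, Sable 4, Zephyr 1.

Cinder 3, Meridian 2, Sable 4, Zephyr 1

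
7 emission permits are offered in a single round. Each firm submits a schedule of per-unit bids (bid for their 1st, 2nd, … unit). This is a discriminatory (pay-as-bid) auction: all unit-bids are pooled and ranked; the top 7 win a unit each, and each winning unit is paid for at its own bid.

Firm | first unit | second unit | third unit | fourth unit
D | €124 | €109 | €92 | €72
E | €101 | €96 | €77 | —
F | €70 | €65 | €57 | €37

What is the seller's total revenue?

All unit-bids, highest first — top 7: 124 (D-1), 109 (D-2), 101 (E-1), 96 (E-2), 92 (D-3), 77 (E-3), 72 (D-4)
Next rejected bid: €70 (not a price — pay-as-bid).
Each winning unit pays its own bid.
Revenue = 124 + 109 + 101 + 96 + 92 + 77 + 72 = €671.

Total revenue: €671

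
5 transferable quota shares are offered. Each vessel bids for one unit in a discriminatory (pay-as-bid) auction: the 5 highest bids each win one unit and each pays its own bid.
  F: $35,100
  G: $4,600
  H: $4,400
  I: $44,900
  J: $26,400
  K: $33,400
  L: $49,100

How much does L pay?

L pays $49,100

Sorting: 49,100 (L), 44,900 (I), 35,100 (F), 33,400 (K), 26,400 (J), 4,600 (G), 4,400 (H)
The 5 highest are L, I, F, K, J.
L wins → own bid $49,100.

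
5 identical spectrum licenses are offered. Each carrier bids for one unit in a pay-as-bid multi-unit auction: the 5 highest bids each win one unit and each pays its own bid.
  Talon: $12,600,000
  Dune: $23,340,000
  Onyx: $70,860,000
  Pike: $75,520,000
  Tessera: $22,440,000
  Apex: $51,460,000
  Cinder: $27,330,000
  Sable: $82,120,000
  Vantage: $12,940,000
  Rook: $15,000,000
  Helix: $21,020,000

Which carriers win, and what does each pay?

Ordering the bids: 82,120,000 (Sable), 75,520,000 (Pike), 70,860,000 (Onyx), 51,460,000 (Apex), 27,330,000 (Cinder), 23,340,000 (Dune), 22,440,000 (Tessera), …
Winners (5 units): Sable, Pike, Onyx, Apex, Cinder.
Each winner pays its own bid: Sable $82,120,000, Pike $75,520,000, Onyx $70,860,000, Apex $51,460,000, Cinder $27,330,000.

Sable $82,120,000, Pike $75,520,000, Onyx $70,860,000, Apex $51,460,000, Cinder $27,330,000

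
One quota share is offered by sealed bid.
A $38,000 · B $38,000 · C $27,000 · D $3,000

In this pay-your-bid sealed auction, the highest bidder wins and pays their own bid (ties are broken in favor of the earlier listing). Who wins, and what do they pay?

A pays $38,000

Bids ranked: 38,000 (A) > 38,000 (B) > 27,000 (C) > 3,000 (D)
Tie at $38,000 → A wins by tie-break.
A is highest → pays own bid, $38,000.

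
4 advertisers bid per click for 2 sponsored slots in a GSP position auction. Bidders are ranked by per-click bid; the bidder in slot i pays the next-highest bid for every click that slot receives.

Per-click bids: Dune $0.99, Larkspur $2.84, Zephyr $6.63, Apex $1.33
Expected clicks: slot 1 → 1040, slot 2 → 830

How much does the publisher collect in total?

Total revenue: $4057.50

Sorting advertisers: $6.63 (Zephyr) > $2.84 (Larkspur) > $1.33 (Apex) > …
Slot 1: Zephyr pays $2.84 × 1040 = $2953.60
Slot 2: Larkspur pays $1.33 × 830 = $1103.90
Total = $4057.50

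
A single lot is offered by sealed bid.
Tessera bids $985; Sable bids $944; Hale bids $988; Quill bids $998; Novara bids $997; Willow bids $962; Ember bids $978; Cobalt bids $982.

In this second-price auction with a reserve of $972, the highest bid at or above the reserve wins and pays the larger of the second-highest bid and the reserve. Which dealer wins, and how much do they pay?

Quill pays $997

Rule: the highest bid at or above the reserve wins and pays the larger of the second-highest bid and the reserve.
Bids in order: 998 (Quill) > 997 (Novara) > 988 (Hale) > 985 (Tessera) > 982 (Cobalt) > 978 (Ember) > …
Highest eligible bid: Quill at $998.
Second-highest bid $997 exceeds the reserve $972 → payment $997.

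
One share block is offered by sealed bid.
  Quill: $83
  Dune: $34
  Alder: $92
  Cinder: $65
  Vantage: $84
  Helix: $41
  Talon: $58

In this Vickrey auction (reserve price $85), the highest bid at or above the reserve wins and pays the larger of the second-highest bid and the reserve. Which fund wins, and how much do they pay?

Bids ranked: 92 (Alder) > 84 (Vantage) > 83 (Quill) > 65 (Cinder) > 58 (Talon) > 41 (Helix) > …
Alder has the top bid at or above the reserve ($92).
max(second-highest $84, reserve $85) = $85.

Alder pays $85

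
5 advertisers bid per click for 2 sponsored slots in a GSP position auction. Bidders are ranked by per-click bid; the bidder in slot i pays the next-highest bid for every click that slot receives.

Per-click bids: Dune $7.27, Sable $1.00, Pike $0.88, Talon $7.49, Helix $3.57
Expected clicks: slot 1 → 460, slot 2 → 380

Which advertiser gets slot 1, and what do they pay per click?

Talon; $7.27 per click

Sorting advertisers: $7.49 (Talon) > $7.27 (Dune) > $3.57 (Helix) > …
Slot 1 goes to the first-ranked bidder, Talon, who pays the next bid down: $7.27/click.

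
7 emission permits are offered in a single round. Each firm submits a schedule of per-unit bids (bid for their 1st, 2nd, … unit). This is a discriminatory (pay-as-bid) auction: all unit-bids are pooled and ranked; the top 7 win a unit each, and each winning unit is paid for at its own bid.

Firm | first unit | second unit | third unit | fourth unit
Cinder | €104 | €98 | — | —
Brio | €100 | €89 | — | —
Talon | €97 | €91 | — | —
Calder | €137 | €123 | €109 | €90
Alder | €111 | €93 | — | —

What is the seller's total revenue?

Pooled unit-bids ranked (top 7): 137 (Calder-1), 123 (Calder-2), 111 (Alder-1), 109 (Calder-3), 104 (Cinder-1), 100 (Brio-1), 98 (Cinder-2)
Next rejected bid: €97 (not a price — pay-as-bid).
Each winning unit pays its own bid.
Revenue = 137 + 123 + 111 + 109 + 104 + 100 + 98 = €782.

Total revenue: €782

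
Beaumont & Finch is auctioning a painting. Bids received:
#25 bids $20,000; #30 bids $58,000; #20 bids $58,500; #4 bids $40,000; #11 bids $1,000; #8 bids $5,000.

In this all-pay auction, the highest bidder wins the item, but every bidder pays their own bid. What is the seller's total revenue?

Total revenue: $182,500

All-pay auction: the highest bidder wins the item, but every bidder pays their own bid.
Bids in order: 58,500 (#20) > 58,000 (#30) > 40,000 (#4) > 20,000 (#25) > 5,000 (#8) > 1,000 (#11)
#20 wins with the top bid; all bids are sunk regardless.
Every bidder forfeits their bid regardless of winning.
Revenue = 20,000 + 58,000 + 58,500 + 40,000 + 1,000 + 5,000 = $182,500.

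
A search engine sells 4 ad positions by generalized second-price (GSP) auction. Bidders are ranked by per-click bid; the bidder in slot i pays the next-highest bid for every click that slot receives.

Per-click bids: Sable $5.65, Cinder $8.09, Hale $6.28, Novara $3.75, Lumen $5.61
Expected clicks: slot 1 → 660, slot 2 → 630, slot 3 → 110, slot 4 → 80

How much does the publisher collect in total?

Per-click bids in order: $8.09 (Cinder) > $6.28 (Hale) > $5.65 (Sable) > $5.61 (Lumen) > $3.75 (Novara)
Slot 1: Cinder pays $6.28 × 660 = $4144.80
Slot 2: Hale pays $5.65 × 630 = $3559.50
Slot 3: Sable pays $5.61 × 110 = $617.10
Slot 4: Lumen pays $3.75 × 80 = $300.00
Total = $8621.40

Total revenue: $8621.40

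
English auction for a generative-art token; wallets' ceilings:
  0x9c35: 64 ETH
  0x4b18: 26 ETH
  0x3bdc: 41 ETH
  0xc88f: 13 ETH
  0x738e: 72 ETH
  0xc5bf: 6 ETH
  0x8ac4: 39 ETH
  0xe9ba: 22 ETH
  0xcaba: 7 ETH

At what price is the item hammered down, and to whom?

0x738e wins at 64 ETH

Limits in order: 72 (0x738e) > 64 (0x9c35) > 41 (0x3bdc) > 39 (0x8ac4) > 26 (0x4b18) > 22 (0xe9ba) > …
Bidding ends when 0x9c35 exits at 64 ETH; 0x738e takes it.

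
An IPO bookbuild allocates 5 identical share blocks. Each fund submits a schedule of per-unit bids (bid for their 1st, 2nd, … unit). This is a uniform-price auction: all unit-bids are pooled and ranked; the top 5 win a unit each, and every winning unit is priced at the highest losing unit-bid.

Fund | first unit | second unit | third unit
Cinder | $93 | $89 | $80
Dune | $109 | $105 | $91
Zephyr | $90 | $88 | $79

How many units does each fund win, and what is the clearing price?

Merging the schedules and taking the best 5: 109 (Dune-1), 105 (Dune-2), 93 (Cinder-1), 91 (Dune-3), 90 (Zephyr-1)
First bid not allocated: $89.
Allocation: Cinder 1, Dune 3, Zephyr 1.

Cinder 1, Dune 3, Zephyr 1; clearing price $89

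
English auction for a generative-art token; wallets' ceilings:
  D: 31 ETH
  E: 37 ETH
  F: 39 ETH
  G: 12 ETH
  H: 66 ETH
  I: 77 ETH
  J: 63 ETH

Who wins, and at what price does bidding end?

Sorting limits: 77 (I) > 66 (H) > 63 (J) > 39 (F) > 37 (E) > 31 (D) > …
Once the price passes 66 ETH, only I is left; the hammer falls at H's limit of 66 ETH.

I wins at 66 ETH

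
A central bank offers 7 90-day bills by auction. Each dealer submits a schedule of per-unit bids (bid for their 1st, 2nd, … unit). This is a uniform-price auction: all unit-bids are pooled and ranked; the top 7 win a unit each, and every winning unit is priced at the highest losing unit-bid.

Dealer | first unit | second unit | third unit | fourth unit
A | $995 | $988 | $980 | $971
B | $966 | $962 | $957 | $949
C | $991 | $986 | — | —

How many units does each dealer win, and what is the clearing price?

A 4, B 1, C 2; clearing price $962

All unit-bids, highest first — top 7: 995 (A-1), 991 (C-1), 988 (A-2), 986 (C-2), 980 (A-3), 971 (A-4), 966 (B-1)
Highest rejected unit-bid = $962.
Allocation: A 4, B 1, C 2.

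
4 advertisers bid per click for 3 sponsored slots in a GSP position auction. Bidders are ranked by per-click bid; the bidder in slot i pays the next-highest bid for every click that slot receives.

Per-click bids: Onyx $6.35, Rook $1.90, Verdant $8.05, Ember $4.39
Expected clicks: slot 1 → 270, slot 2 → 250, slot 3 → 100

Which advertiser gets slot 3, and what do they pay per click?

Ember; $1.90 per click

Ranked by bid: $8.05 (Verdant) > $6.35 (Onyx) > $4.39 (Ember) > $1.90 (Rook)
Slot 3 goes to the third-ranked bidder, Ember, who pays the next bid down: $1.90/click.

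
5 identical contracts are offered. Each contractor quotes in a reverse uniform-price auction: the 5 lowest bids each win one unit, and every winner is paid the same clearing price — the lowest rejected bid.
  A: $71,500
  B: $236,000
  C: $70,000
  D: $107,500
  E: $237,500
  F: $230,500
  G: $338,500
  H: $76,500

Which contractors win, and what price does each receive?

C, A, H, D, F; each is paid $236,000

Sorting: 70,000 (C), 71,500 (A), 76,500 (H), 107,500 (D), 230,500 (F), 236,000 (B), 237,500 (E), …
Lowest 5: C, A, H, D, F.
Lowest unsuccessful bid: $236,000 → clearing price.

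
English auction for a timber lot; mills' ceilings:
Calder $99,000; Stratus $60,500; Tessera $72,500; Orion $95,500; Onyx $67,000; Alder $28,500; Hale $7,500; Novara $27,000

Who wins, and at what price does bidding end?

Calder wins at $95,500

Limits in order: 99,000 (Calder) > 95,500 (Orion) > 72,500 (Tessera) > 67,000 (Onyx) > 60,500 (Stratus) > 28,500 (Alder) > …
Orion is the last rival to drop out, at $95,500; Calder remains and wins at that price.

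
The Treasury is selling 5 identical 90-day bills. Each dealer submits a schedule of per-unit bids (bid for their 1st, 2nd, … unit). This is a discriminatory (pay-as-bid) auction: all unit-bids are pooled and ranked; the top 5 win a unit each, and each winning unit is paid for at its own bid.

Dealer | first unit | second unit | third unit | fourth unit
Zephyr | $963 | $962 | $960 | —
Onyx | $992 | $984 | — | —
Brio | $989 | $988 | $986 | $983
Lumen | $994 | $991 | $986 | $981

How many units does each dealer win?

Brio 2, Lumen 2, Onyx 1

Pooled unit-bids ranked (top 5): 994 (Lumen-1), 992 (Onyx-1), 991 (Lumen-2), 989 (Brio-1), 988 (Brio-2)
Next rejected bid: $986 (not a price — pay-as-bid).
Allocation: Brio 2, Lumen 2, Onyx 1.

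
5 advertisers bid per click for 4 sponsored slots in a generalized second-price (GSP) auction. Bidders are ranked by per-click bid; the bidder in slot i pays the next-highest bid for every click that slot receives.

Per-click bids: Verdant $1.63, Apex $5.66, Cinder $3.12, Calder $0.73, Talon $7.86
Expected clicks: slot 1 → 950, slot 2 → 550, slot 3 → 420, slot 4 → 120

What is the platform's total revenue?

Ranked by bid: $7.86 (Talon) > $5.66 (Apex) > $3.12 (Cinder) > $1.63 (Verdant) > $0.73 (Calder)
Slot 1: Talon pays $5.66 × 950 = $5377.00
Slot 2: Apex pays $3.12 × 550 = $1716.00
Slot 3: Cinder pays $1.63 × 420 = $684.60
Slot 4: Verdant pays $0.73 × 120 = $87.60
Total = $7865.20

Total revenue: $7865.20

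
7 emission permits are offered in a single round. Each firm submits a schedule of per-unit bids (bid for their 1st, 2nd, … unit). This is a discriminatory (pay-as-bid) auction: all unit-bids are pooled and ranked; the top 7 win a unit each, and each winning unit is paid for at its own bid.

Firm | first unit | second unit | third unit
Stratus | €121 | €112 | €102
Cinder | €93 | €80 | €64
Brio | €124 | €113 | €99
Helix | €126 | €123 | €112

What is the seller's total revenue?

Pooled unit-bids ranked (top 7): 126 (Helix-1), 124 (Brio-1), 123 (Helix-2), 121 (Stratus-1), 113 (Brio-2), 112 (Stratus-2), 112 (Helix-3)
Next rejected bid: €102 (not a price — pay-as-bid).
Each winning unit pays its own bid.
Revenue = 126 + 124 + 123 + 121 + 113 + 112 + 112 = €831.

Total revenue: €831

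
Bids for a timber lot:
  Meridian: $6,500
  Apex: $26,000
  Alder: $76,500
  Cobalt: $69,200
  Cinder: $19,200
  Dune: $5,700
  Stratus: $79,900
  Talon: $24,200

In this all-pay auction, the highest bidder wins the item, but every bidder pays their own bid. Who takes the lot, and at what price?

All-pay auction: the highest bidder wins the item, but every bidder pays their own bid.
Bids ranked: 79,900 (Stratus) > 76,500 (Alder) > 69,200 (Cobalt) > 26,000 (Apex) > 24,200 (Talon) > 19,200 (Cinder) > …
Stratus is highest and takes the item; every bidder forfeits their bid.

Stratus pays $79,900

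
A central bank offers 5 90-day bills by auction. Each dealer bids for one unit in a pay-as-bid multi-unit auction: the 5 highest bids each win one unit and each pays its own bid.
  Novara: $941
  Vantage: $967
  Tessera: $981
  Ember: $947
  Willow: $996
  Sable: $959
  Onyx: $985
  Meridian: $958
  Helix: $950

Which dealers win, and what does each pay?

Ordering the bids: 996 (Willow), 985 (Onyx), 981 (Tessera), 967 (Vantage), 959 (Sable), 958 (Meridian), 950 (Helix), …
The 5 highest are Willow, Onyx, Tessera, Vantage, Sable.
Each winner pays its own bid: Willow $996, Onyx $985, Tessera $981, Vantage $967, Sable $959.

Willow $996, Onyx $985, Tessera $981, Vantage $967, Sable $959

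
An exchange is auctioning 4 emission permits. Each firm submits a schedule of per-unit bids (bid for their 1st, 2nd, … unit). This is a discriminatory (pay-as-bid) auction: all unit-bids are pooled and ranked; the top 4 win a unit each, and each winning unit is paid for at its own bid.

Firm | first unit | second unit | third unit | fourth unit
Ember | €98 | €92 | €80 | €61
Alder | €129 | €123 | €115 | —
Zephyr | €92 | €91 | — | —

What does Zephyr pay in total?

Zephyr pays €0

All unit-bids, highest first — top 4: 129 (Alder-1), 123 (Alder-2), 115 (Alder-3), 98 (Ember-1)
Next rejected bid: €92 (not a price — pay-as-bid).
Zephyr wins no units.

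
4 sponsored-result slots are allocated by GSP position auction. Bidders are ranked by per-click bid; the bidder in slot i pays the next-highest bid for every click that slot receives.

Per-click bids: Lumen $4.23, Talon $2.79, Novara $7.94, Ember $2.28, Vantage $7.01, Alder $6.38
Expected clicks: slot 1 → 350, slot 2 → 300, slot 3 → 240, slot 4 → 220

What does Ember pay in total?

Ember pays $0.00

Per-click bids in order: $7.94 (Novara) > $7.01 (Vantage) > $6.38 (Alder) > $4.23 (Lumen) > $2.79 (Talon) > …
Ember ranks below slot 4 → no slot, pays nothing.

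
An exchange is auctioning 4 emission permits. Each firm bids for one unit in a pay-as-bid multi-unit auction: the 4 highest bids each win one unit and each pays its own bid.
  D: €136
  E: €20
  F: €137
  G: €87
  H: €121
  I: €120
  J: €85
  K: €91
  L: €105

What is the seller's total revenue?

Total revenue: €514

Sorting: 137 (F), 136 (D), 121 (H), 120 (I), 105 (L), 91 (K), …
The 4 highest are F, D, H, I.
Total revenue = 137 + 136 + 121 + 120 = €514.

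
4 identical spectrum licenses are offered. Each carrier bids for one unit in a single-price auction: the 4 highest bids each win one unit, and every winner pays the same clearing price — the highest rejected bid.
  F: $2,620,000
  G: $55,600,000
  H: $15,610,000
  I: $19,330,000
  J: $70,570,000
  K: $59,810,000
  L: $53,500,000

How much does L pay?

Bids ranked high→low: 70,570,000 (J), 59,810,000 (K), 55,600,000 (G), 53,500,000 (L), 19,330,000 (I), 15,610,000 (H), …
Top 4: J, K, G, L.
Highest unsuccessful bid: $19,330,000 → clearing price.
L wins → pays $19,330,000.

L pays $19,330,000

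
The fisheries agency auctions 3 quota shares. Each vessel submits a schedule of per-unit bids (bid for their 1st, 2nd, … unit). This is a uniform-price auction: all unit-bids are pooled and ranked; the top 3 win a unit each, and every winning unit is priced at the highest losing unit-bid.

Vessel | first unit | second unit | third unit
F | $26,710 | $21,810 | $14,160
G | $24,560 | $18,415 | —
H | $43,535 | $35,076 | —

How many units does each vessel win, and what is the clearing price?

F 1, H 2; clearing price $24,560

All unit-bids, highest first — top 3: 43,535 (H-1), 35,076 (H-2), 26,710 (F-1)
The (k+1)-th unit-bid is $24,560.
Allocation: F 1, H 2.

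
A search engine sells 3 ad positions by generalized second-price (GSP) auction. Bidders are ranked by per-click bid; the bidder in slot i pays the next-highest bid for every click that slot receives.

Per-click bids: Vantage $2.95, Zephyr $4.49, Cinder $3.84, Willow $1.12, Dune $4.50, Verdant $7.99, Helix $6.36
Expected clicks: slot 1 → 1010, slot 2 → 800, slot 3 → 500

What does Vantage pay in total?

Vantage pays $0.00

Ranked by bid: $7.99 (Verdant) > $6.36 (Helix) > $4.50 (Dune) > $4.49 (Zephyr) > …
Vantage ranks below slot 3 → no slot, pays nothing.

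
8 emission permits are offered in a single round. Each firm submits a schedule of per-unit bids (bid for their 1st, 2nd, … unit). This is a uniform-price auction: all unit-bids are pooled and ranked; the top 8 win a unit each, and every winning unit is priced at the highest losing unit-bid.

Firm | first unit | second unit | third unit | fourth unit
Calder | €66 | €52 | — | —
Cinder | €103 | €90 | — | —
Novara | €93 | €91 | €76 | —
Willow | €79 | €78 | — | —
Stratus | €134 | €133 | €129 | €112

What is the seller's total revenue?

Total revenue: €632

Pooled unit-bids ranked (top 8): 134 (Stratus-1), 133 (Stratus-2), 129 (Stratus-3), 112 (Stratus-4), 103 (Cinder-1), 93 (Novara-1), 91 (Novara-2), 90 (Cinder-2)
The (k+1)-th unit-bid is €79.
Allocation: Cinder 2, Novara 2, Stratus 4. Every unit priced at €79.
Revenue = 8 × 79 = €632.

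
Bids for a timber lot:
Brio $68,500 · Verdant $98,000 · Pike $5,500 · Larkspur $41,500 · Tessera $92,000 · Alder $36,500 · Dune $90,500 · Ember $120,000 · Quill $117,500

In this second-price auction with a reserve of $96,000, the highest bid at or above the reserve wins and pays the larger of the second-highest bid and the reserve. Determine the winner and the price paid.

Ember pays $117,500

Bids ranked: 120,000 (Ember) > 117,500 (Quill) > 98,000 (Verdant) > 92,000 (Tessera) > 90,500 (Dune) > 68,500 (Brio) > …
Ember has the top bid at or above the reserve ($120,000).
Second-highest bid $117,500 exceeds the reserve $96,000 → payment $117,500.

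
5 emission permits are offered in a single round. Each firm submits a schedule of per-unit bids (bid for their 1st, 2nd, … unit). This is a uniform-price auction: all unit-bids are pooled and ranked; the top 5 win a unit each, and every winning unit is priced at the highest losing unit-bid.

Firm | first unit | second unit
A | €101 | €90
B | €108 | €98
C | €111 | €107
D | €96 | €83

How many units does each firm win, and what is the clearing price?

All unit-bids, highest first — top 5: 111 (C-1), 108 (B-1), 107 (C-2), 101 (A-1), 98 (B-2)
Highest rejected unit-bid = €96.
Allocation: A 1, B 2, C 2.

A 1, B 2, C 2; clearing price €96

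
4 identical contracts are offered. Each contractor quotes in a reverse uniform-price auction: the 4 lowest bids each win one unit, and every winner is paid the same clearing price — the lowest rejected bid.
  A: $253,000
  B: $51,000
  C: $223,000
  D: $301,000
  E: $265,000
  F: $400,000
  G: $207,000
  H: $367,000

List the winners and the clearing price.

B, G, C, A; each is paid $265,000

Ordering the bids: 51,000 (B), 207,000 (G), 223,000 (C), 253,000 (A), 265,000 (E), 301,000 (D), …
The 4 lowest are B, G, C, A.
First losing bid is E's $265,000, which sets the uniform price.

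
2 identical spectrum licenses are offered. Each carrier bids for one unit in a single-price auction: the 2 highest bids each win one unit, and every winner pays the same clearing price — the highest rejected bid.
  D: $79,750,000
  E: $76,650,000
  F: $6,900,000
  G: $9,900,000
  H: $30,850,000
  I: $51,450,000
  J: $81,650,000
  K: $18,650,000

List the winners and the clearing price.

J, D; each pays $76,650,000

Ordering the bids: 81,650,000 (J), 79,750,000 (D), 76,650,000 (E), 51,450,000 (I), …
The 2 highest are J, D.
First losing bid is E's $76,650,000, which sets the uniform price.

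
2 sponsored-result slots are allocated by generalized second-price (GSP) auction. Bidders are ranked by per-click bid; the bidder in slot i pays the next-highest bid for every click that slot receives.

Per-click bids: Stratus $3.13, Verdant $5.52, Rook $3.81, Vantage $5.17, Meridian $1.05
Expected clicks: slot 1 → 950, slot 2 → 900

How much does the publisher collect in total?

Total revenue: $8340.50

Ranked by bid: $5.52 (Verdant) > $5.17 (Vantage) > $3.81 (Rook) > …
Slot 1: Verdant pays $5.17 × 950 = $4911.50
Slot 2: Vantage pays $3.81 × 900 = $3429.00
Total = $8340.50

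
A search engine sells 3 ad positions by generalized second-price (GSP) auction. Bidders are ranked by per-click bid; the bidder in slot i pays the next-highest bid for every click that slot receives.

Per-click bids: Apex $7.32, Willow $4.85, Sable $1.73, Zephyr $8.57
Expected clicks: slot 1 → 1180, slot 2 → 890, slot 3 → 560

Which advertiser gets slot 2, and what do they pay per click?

Sorting advertisers: $8.57 (Zephyr) > $7.32 (Apex) > $4.85 (Willow) > $1.73 (Sable)
Slot 2 goes to the second-ranked bidder, Apex, who pays the next bid down: $4.85/click.

Apex; $4.85 per click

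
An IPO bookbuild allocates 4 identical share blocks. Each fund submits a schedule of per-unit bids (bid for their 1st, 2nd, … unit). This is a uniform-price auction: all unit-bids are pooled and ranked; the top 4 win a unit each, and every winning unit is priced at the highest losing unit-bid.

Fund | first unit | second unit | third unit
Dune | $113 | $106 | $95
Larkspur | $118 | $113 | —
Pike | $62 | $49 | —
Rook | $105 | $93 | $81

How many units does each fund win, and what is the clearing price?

Merging the schedules and taking the best 4: 118 (Larkspur-1), 113 (Dune-1), 113 (Larkspur-2), 106 (Dune-2)
The (k+1)-th unit-bid is $105.
Allocation: Dune 2, Larkspur 2.

Dune 2, Larkspur 2; clearing price $105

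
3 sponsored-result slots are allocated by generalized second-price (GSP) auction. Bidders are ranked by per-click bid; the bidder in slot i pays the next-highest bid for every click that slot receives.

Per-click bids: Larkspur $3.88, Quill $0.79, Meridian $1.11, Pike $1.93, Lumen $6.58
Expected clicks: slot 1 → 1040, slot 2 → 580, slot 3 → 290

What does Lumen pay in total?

Lumen pays $4035.20

Sorting advertisers: $6.58 (Lumen) > $3.88 (Larkspur) > $1.93 (Pike) > $1.11 (Meridian) > …
Lumen holds slot 1 → pays next bid $3.88 × 1040 clicks = $4035.20.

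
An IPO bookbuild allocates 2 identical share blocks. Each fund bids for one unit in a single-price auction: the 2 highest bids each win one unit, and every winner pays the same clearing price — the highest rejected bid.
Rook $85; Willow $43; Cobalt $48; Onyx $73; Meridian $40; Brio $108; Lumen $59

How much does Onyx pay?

Onyx pays $0

Sorting: 108 (Brio), 85 (Rook), 73 (Onyx), 59 (Lumen), …
Top 2: Brio, Rook.
Clearing price = highest rejected bid = $73.
Onyx does not win → pays $0.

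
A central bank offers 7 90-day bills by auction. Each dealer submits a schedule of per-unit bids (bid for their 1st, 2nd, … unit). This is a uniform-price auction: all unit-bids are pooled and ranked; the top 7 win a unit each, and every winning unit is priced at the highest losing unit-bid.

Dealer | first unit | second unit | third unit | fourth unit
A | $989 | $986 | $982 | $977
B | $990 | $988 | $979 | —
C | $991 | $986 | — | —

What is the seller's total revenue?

Total revenue: $6,853

All unit-bids, highest first — top 7: 991 (C-1), 990 (B-1), 989 (A-1), 988 (B-2), 986 (A-2), 986 (C-2), 982 (A-3)
The (k+1)-th unit-bid is $979.
Allocation: A 3, B 2, C 2. Every unit priced at $979.
Revenue = 7 × 979 = $6,853.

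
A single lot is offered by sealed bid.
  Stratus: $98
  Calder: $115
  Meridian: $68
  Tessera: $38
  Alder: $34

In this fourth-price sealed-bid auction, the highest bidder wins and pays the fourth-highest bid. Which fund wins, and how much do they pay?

Rule: the highest bidder wins and pays the fourth-highest bid.
Sorting bids: 115 (Calder) > 98 (Stratus) > 68 (Meridian) > 38 (Tessera) > 34 (Alder)
Calder wins; payment is bid #4 in the ranking = $38.

Calder pays $38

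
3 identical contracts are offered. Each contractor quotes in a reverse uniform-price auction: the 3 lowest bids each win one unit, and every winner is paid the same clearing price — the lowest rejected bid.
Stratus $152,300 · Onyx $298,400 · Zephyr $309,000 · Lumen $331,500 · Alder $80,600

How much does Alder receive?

Alder is paid $309,000

Bids ranked low→high: 80,600 (Alder), 152,300 (Stratus), 298,400 (Onyx), 309,000 (Zephyr), 331,500 (Lumen)
Winners (3 units): Alder, Stratus, Onyx.
Lowest unsuccessful bid: $309,000 → clearing price.
Alder wins → is paid $309,000.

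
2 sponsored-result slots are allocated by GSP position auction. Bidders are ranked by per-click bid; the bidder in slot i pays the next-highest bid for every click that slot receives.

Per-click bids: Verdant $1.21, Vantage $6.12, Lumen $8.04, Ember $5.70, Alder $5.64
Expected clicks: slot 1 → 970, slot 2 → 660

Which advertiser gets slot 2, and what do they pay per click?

Vantage; $5.70 per click

Ranked by bid: $8.04 (Lumen) > $6.12 (Vantage) > $5.70 (Ember) > …
Slot 2 goes to the second-ranked bidder, Vantage, who pays the next bid down: $5.70/click.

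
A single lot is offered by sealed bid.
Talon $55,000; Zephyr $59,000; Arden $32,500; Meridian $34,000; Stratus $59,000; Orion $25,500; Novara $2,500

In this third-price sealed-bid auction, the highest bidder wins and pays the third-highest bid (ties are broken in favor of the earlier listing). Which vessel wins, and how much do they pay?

Rule: the highest bidder wins and pays the third-highest bid.
Sorting bids: 59,000 (Zephyr) > 59,000 (Stratus) > 55,000 (Talon) > 34,000 (Meridian) > 32,500 (Arden) > 25,500 (Orion) > …
Tie at $59,000 → Zephyr wins by tie-break.
Zephyr wins; payment is bid #3 in the ranking = $55,000.

Zephyr pays $55,000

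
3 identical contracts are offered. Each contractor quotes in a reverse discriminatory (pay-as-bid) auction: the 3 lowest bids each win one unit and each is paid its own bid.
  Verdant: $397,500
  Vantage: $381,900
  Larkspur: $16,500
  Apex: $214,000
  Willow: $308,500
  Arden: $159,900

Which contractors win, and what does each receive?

Ordering the bids: 16,500 (Larkspur), 159,900 (Arden), 214,000 (Apex), 308,500 (Willow), 381,900 (Vantage), …
Lowest 3: Larkspur, Arden, Apex.
Each winner is paid its own bid: Larkspur $16,500, Arden $159,900, Apex $214,000.

Larkspur $16,500, Arden $159,900, Apex $214,000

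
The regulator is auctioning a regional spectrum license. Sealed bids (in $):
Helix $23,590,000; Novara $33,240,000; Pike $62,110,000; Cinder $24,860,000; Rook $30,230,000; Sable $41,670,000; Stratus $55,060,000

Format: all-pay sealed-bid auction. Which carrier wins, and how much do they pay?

Pike pays $62,110,000

Rule: the highest bidder wins the item, but every bidder pays their own bid.
Sorting bids: 62,110,000 (Pike) > 55,060,000 (Stratus) > 41,670,000 (Sable) > 33,240,000 (Novara) > 30,230,000 (Rook) > 24,860,000 (Cinder) > …
Pike wins with the top bid; all bids are sunk regardless.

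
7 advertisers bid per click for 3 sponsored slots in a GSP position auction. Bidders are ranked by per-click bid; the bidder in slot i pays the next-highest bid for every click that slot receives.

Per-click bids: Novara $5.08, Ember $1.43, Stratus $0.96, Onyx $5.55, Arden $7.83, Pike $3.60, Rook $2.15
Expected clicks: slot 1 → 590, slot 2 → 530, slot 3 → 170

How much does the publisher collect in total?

Total revenue: $6578.90

Per-click bids in order: $7.83 (Arden) > $5.55 (Onyx) > $5.08 (Novara) > $3.60 (Pike) > …
Slot 1: Arden pays $5.55 × 590 = $3274.50
Slot 2: Onyx pays $5.08 × 530 = $2692.40
Slot 3: Novara pays $3.60 × 170 = $612.00
Total = $6578.90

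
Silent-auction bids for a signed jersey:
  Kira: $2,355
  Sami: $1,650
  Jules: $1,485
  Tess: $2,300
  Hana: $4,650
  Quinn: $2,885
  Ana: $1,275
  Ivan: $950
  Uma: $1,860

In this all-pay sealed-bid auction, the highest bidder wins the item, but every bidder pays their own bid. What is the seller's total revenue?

Total revenue: $19,410

Rule: the highest bidder wins the item, but every bidder pays their own bid.
Bids in order: 4,650 (Hana) > 2,885 (Quinn) > 2,355 (Kira) > 2,300 (Tess) > 1,860 (Uma) > 1,650 (Sami) > …
Every bidder forfeits their bid regardless of winning.
Revenue = 2,355 + 1,650 + 1,485 + 2,300 + 4,650 + 2,885 + 1,275 + 950 + 1,860 = $19,410.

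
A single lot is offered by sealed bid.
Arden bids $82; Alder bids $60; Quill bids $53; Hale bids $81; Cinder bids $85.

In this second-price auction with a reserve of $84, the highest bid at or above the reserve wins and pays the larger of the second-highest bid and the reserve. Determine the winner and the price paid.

Rule: the highest bid at or above the reserve wins and pays the larger of the second-highest bid and the reserve.
Bids in order: 85 (Cinder) > 82 (Arden) > 81 (Hale) > 60 (Alder) > 53 (Quill)
Cinder has the top bid at or above the reserve ($85).
Second-highest bid $82 is below the reserve $84, so the reserve binds → payment $84.

Cinder pays $84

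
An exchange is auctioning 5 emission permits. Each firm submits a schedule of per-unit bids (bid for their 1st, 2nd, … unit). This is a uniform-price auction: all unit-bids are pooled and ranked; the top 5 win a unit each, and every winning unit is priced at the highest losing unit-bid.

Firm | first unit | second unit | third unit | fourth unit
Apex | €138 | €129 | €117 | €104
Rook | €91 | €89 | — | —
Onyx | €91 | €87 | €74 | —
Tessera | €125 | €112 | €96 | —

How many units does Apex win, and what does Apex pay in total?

Apex: 3 units, pays €312

All unit-bids, highest first — top 5: 138 (Apex-1), 129 (Apex-2), 125 (Tessera-1), 117 (Apex-3), 112 (Tessera-2)
Highest rejected unit-bid = €104.
Apex wins 3 unit(s) at €104 each.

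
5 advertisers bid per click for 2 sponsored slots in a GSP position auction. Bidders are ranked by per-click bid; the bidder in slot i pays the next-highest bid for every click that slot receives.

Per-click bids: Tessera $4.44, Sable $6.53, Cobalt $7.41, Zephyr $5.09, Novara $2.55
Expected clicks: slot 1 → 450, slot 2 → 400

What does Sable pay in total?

Per-click bids in order: $7.41 (Cobalt) > $6.53 (Sable) > $5.09 (Zephyr) > …
Sable holds slot 2 → pays next bid $5.09 × 400 clicks = $2036.00.

Sable pays $2036.00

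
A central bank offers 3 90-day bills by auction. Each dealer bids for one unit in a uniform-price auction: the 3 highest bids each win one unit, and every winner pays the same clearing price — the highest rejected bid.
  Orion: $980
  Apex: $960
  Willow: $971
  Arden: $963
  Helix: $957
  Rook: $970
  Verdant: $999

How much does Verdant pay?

Verdant pays $970

Sorting: 999 (Verdant), 980 (Orion), 971 (Willow), 970 (Rook), 963 (Arden), …
The 3 highest are Verdant, Orion, Willow.
Clearing price = highest rejected bid = $970.
Verdant wins → pays $970.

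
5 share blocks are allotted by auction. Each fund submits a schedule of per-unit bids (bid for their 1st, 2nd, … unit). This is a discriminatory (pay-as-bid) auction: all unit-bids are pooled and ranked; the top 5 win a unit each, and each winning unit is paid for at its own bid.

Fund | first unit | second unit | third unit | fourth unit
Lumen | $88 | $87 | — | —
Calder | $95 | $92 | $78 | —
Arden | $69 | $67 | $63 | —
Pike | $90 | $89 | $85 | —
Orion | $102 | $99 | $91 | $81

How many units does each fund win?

Merging the schedules and taking the best 5: 102 (Orion-1), 99 (Orion-2), 95 (Calder-1), 92 (Calder-2), 91 (Orion-3)
Next rejected bid: $90 (not a price — pay-as-bid).
Allocation: Calder 2, Orion 3.

Calder 2, Orion 3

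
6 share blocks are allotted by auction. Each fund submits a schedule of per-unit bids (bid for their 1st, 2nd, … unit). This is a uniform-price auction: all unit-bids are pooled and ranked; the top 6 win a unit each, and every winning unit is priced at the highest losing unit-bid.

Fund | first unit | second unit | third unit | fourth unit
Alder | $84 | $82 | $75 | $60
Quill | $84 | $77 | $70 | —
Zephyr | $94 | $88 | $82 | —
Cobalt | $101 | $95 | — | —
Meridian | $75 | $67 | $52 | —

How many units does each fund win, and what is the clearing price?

Alder 1, Cobalt 2, Quill 1, Zephyr 2; clearing price $82

Pooled unit-bids ranked (top 6): 101 (Cobalt-1), 95 (Cobalt-2), 94 (Zephyr-1), 88 (Zephyr-2), 84 (Alder-1), 84 (Quill-1)
First bid not allocated: $82.
Allocation: Alder 1, Cobalt 2, Quill 1, Zephyr 2.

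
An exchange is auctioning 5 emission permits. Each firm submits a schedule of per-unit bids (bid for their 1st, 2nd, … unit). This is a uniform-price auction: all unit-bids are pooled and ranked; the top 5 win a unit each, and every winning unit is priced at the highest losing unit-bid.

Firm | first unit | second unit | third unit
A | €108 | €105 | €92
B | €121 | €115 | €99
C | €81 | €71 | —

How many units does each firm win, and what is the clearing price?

All unit-bids, highest first — top 5: 121 (B-1), 115 (B-2), 108 (A-1), 105 (A-2), 99 (B-3)
Highest rejected unit-bid = €92.
Allocation: A 2, B 3.

A 2, B 3; clearing price €92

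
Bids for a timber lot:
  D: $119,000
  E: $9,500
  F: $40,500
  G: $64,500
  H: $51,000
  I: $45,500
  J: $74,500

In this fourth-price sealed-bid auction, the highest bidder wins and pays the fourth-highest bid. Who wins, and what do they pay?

D pays $51,000

Rule: the highest bidder wins and pays the fourth-highest bid.
Bids in order: 119,000 (D) > 74,500 (J) > 64,500 (G) > 51,000 (H) > 45,500 (I) > 40,500 (F) > …
D wins; payment is bid #4 in the ranking = $51,000.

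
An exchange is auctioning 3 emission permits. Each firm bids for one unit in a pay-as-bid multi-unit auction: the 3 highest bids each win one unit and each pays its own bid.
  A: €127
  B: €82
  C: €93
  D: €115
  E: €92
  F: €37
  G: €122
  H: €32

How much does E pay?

Sorting: 127 (A), 122 (G), 115 (D), 93 (C), 92 (E), …
Winners (3 units): A, G, D.
E does not win → €0.

E pays €0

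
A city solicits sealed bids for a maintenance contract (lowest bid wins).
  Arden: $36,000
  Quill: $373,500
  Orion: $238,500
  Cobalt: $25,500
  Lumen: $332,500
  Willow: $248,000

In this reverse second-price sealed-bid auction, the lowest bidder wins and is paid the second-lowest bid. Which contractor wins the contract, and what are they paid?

Bids ranked: 25,500 (Cobalt) < 36,000 (Arden) < 238,500 (Orion) < 248,000 (Willow) < 332,500 (Lumen) < 373,500 (Quill)
Second-price: Cobalt is paid Arden's bid of $36,000.

Cobalt is paid $36,000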